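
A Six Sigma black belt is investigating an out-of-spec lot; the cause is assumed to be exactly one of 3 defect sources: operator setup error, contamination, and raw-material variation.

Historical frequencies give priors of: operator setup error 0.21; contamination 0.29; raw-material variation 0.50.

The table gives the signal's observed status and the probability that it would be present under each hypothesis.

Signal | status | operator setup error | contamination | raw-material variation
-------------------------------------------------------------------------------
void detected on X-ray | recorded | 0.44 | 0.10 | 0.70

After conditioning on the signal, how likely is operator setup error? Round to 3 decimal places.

Multiply each prior by the likelihood of the signal:
  operator setup error: 0.21 × 0.44 = 0.0924
  contamination: 0.29 × 0.10 = 0.029
  raw-material variation: 0.50 × 0.70 = 0.35
The unnormalized weights sum to 0.4714.
P(operator setup error | evidence) = 0.0924 / 0.4714 ≈ 0.196.

0.196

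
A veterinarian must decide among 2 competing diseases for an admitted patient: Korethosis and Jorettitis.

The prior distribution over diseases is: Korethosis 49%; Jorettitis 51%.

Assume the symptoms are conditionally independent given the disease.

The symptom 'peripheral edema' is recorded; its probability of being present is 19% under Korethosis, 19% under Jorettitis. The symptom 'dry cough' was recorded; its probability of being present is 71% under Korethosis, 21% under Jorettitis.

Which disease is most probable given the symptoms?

For each hypothesis, the unnormalized posterior weight is prior × product of the symptom likelihoods:
  Korethosis: 0.490 × 0.19 × 0.71 = 0.066101
  Jorettitis: 0.510 × 0.19 × 0.21 = 0.020349
Normalizing constant Z = 0.066101 + 0.020349 = 0.08645.
P(Korethosis | evidence) ≈ 0.066101 / 0.08645 ≈ 0.765
P(Jorettitis | evidence) ≈ 0.020349 / 0.08645 ≈ 0.235
The largest is 0.765, so Korethosis is most probable.

Korethosis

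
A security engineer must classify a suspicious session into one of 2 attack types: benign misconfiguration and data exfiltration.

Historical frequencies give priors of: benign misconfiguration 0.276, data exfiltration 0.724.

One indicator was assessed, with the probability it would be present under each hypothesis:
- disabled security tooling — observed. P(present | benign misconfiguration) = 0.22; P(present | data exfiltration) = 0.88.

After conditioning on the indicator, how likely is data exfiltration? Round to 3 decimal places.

By Bayes' rule, the unnormalized weight for each hypothesis is prior × likelihood:
  benign misconfiguration: 0.276 × 0.22 = 0.06072
  data exfiltration: 0.724 × 0.88 = 0.63712
Marginal likelihood of the evidence = 0.69784.
P(data exfiltration | evidence) = 0.63712 / 0.69784 ≈ 0.913.

0.913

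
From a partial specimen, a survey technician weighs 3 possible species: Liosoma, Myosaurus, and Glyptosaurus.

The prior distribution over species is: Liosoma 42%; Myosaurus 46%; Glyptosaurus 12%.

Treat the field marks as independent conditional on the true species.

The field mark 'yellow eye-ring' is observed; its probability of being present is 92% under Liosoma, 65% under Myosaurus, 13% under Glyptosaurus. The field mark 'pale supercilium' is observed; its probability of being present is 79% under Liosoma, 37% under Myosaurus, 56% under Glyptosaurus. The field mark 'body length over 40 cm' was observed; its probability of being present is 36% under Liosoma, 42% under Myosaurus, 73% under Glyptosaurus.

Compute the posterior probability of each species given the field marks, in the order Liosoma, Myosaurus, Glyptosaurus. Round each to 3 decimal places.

0.675, 0.286, 0.039

By Bayes' rule with conditional independence, the unnormalized weight for each hypothesis is prior × ∏ likelihoods:
  Liosoma: 0.42 × 0.92 × 0.79 × 0.36 = 0.10989
  Myosaurus: 0.46 × 0.65 × 0.37 × 0.42 = 0.046465
  Glyptosaurus: 0.12 × 0.13 × 0.56 × 0.73 = 0.0063773
The unnormalized weights sum to 0.16273.
P(Liosoma | evidence) = 0.10989 / 0.16273 ≈ 0.675
P(Myosaurus | evidence) = 0.046465 / 0.16273 ≈ 0.286
P(Glyptosaurus | evidence) = 0.0063773 / 0.16273 ≈ 0.039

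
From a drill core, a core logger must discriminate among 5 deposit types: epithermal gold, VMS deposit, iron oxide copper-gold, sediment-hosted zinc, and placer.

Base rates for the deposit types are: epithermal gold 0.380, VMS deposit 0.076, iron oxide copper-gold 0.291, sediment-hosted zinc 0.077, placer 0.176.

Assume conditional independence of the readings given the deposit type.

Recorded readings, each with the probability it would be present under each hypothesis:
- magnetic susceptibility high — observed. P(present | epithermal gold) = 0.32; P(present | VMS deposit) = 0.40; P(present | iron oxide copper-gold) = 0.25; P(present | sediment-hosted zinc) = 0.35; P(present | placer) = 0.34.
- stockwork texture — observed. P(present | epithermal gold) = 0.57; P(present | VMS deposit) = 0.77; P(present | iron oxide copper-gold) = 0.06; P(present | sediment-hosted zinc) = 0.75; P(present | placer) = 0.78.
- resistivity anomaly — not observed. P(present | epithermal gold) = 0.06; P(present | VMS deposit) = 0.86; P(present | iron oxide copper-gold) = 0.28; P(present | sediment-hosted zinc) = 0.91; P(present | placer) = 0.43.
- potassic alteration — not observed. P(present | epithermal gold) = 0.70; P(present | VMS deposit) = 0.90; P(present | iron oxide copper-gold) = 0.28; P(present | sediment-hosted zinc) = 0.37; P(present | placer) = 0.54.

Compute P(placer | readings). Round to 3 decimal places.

0.345

Multiply each prior by the joint likelihood of the reading pattern (using 1 − P(present | H) for each absent reading):
  epithermal gold: 0.380 × 0.32 × 0.57 × (1 − 0.06) × (1 − 0.70) = 0.019546
  VMS deposit: 0.076 × 0.40 × 0.77 × (1 − 0.86) × (1 − 0.90) = 0.00032771
  iron oxide copper-gold: 0.291 × 0.25 × 0.06 × (1 − 0.28) × (1 − 0.28) = 0.0022628
  sediment-hosted zinc: 0.077 × 0.35 × 0.75 × (1 − 0.91) × (1 − 0.37) = 0.001146
  placer: 0.176 × 0.34 × 0.78 × (1 − 0.43) × (1 − 0.54) = 0.012238
Normalizing constant Z = 0.019546 + 0.00032771 + 0.0022628 + 0.001146 + 0.012238 = 0.035521.
P(placer | evidence) = 0.012238 / 0.035521 ≈ 0.345.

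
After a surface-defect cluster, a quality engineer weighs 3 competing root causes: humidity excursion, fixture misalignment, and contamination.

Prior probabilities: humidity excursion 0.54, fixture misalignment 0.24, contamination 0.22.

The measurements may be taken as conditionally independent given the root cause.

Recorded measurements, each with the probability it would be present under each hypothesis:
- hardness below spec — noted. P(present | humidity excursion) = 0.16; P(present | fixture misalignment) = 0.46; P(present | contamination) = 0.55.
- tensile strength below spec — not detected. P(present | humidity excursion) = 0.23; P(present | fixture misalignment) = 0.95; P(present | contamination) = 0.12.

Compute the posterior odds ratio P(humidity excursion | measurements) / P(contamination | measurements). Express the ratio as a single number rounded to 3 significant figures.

0.625

Posterior odds equal prior odds times the likelihood ratio; only the two competing hypotheses matter (using 1 − P(present | H) for each absent measurement).
  humidity excursion: 0.54 × 0.16 × (1 − 0.23) = 0.066528
  contamination: 0.22 × 0.55 × (1 − 0.12) = 0.10648
Odds(humidity excursion : contamination) = 0.066528 / 0.10648 ≈ 0.625.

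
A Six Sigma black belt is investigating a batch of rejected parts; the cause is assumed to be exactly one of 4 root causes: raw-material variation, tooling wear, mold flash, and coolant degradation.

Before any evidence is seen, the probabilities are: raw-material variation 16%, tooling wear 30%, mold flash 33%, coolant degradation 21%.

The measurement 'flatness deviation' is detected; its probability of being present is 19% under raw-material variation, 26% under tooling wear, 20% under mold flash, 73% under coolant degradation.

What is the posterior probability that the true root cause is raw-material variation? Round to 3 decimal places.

0.093

Multiply each prior by the likelihood of the measurement:
  raw-material variation: 0.16 × 0.19 = 0.0304
  tooling wear: 0.30 × 0.26 = 0.078
  mold flash: 0.33 × 0.20 = 0.066
  coolant degradation: 0.21 × 0.73 = 0.1533
Marginal likelihood of the evidence = 0.3277.
P(raw-material variation | evidence) = 0.0304 / 0.3277 ≈ 0.093.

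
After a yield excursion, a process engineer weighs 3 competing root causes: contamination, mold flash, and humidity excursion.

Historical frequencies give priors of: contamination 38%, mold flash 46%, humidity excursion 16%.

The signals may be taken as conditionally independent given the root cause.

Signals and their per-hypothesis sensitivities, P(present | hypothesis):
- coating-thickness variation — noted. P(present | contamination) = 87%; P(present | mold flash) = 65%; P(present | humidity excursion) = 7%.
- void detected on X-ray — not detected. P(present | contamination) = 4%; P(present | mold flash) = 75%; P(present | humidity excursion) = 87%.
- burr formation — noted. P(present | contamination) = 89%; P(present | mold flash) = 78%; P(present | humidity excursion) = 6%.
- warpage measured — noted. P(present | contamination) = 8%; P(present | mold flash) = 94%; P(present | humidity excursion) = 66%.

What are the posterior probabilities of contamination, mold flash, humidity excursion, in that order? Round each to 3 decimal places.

0.292, 0.708, 0.001

For each hypothesis, the unnormalized posterior weight is prior × product of the signal likelihoods (using 1 − P(present | H) for each absent signal):
  contamination: 0.38 × 0.87 × (1 − 0.04) × 0.89 × 0.08 = 0.022597
  mold flash: 0.46 × 0.65 × (1 − 0.75) × 0.78 × 0.94 = 0.054807
  humidity excursion: 0.16 × 0.07 × (1 − 0.87) × 0.06 × 0.66 = 5.7658e-05
Marginal likelihood of the evidence = 0.077462.
P(contamination | evidence) = 0.022597 / 0.077462 ≈ 0.292
P(mold flash | evidence) = 0.054807 / 0.077462 ≈ 0.708
P(humidity excursion | evidence) = 5.7658e-05 / 0.077462 ≈ 0.001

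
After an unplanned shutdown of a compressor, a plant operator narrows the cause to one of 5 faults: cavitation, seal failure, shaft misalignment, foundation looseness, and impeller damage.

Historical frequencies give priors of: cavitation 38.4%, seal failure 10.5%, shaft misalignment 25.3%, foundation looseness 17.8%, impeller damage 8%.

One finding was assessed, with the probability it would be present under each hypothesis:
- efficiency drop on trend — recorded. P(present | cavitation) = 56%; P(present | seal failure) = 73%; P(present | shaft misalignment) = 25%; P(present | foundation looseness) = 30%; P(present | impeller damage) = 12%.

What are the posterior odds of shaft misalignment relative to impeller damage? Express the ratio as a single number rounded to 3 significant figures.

6.59

The normalizing constant cancels in an odds ratio, so compute prior × likelihood for the two hypotheses only:
  shaft misalignment: 0.253 × 0.25 = 0.06325
  impeller damage: 0.080 × 0.12 = 0.0096
Odds(shaft misalignment : impeller damage) = 0.06325 / 0.0096 ≈ 6.59.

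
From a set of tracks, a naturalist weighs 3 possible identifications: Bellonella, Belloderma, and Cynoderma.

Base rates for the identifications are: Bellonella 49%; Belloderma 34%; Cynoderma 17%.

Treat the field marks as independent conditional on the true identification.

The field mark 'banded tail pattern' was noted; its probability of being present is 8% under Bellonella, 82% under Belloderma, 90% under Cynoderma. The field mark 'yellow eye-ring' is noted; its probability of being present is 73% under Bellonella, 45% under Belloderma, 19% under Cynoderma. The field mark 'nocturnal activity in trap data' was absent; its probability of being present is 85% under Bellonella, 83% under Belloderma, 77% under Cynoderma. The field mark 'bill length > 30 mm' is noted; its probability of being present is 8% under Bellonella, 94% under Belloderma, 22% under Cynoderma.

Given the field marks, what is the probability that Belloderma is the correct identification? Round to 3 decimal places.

By Bayes' rule with conditional independence, the unnormalized weight for each hypothesis is prior × ∏ likelihoods (using 1 − P(present | H) for each absent field mark):
  Bellonella: 0.49 × 0.08 × 0.73 × (1 − 0.85) × 0.08 = 0.00034339
  Belloderma: 0.34 × 0.82 × 0.45 × (1 − 0.83) × 0.94 = 0.020049
  Cynoderma: 0.17 × 0.90 × 0.19 × (1 − 0.77) × 0.22 = 0.0014709
Marginal likelihood of the evidence = 0.021863.
P(Belloderma | evidence) = 0.020049 / 0.021863 ≈ 0.917.

0.917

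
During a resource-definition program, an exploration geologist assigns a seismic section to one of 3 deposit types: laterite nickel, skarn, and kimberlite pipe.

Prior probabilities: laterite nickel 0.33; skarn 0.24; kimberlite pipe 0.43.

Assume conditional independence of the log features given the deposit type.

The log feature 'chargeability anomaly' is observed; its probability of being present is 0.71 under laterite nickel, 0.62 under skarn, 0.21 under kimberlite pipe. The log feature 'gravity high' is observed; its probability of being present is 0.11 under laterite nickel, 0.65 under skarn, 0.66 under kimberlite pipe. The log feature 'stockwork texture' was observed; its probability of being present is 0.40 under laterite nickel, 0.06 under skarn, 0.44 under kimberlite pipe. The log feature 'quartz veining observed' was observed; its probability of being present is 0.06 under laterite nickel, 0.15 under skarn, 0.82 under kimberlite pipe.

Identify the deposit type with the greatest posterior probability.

For each hypothesis, the unnormalized posterior weight is prior × product of the log feature likelihoods:
  laterite nickel: 0.33 × 0.71 × 0.11 × 0.40 × 0.06 = 0.00061855
  skarn: 0.24 × 0.62 × 0.65 × 0.06 × 0.15 = 0.00087048
  kimberlite pipe: 0.43 × 0.21 × 0.66 × 0.44 × 0.82 = 0.021503
Marginal likelihood of the evidence = 0.022992.
P(laterite nickel | evidence) ≈ 0.00061855 / 0.022992 ≈ 0.027
P(skarn | evidence) ≈ 0.00087048 / 0.022992 ≈ 0.038
P(kimberlite pipe | evidence) ≈ 0.021503 / 0.022992 ≈ 0.935
The largest is 0.935, so kimberlite pipe is most probable.

kimberlite pipe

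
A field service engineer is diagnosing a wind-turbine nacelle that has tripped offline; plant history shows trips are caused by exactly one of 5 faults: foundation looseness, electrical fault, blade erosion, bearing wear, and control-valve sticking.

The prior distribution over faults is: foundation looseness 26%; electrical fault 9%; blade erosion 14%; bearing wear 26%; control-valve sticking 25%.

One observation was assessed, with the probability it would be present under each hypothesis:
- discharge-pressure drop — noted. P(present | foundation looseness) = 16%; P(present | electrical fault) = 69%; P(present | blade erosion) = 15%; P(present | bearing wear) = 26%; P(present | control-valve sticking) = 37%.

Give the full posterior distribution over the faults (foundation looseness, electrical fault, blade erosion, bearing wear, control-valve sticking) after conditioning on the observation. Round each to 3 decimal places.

0.146, 0.218, 0.074, 0.237, 0.325

Multiply each prior by the likelihood of the observation:
  foundation looseness: 0.26 × 0.16 = 0.0416
  electrical fault: 0.09 × 0.69 = 0.0621
  blade erosion: 0.14 × 0.15 = 0.021
  bearing wear: 0.26 × 0.26 = 0.0676
  control-valve sticking: 0.25 × 0.37 = 0.0925
Normalizing constant Z = 0.0416 + 0.0621 + 0.021 + 0.0676 + 0.0925 = 0.2848.
P(foundation looseness | evidence) = 0.0416 / 0.2848 ≈ 0.146
P(electrical fault | evidence) = 0.0621 / 0.2848 ≈ 0.218
P(blade erosion | evidence) = 0.021 / 0.2848 ≈ 0.074
P(bearing wear | evidence) = 0.0676 / 0.2848 ≈ 0.237
P(control-valve sticking | evidence) = 0.0925 / 0.2848 ≈ 0.325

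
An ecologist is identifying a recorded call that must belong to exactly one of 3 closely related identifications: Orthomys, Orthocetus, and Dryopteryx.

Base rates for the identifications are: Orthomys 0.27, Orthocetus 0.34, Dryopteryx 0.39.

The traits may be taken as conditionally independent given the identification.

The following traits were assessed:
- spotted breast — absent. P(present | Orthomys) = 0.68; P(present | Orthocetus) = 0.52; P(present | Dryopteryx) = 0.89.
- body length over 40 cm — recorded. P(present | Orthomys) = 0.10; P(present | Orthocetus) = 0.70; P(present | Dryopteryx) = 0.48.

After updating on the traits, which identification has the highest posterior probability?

Multiply each prior by the joint likelihood of the trait pattern (using 1 − P(present | H) for each absent trait):
  Orthomys: 0.27 × (1 − 0.68) × 0.10 = 0.00864
  Orthocetus: 0.34 × (1 − 0.52) × 0.70 = 0.11424
  Dryopteryx: 0.39 × (1 − 0.89) × 0.48 = 0.020592
The unnormalized weights sum to 0.14347.
P(Orthomys | evidence) ≈ 0.00864 / 0.14347 ≈ 0.060
P(Orthocetus | evidence) ≈ 0.11424 / 0.14347 ≈ 0.796
P(Dryopteryx | evidence) ≈ 0.020592 / 0.14347 ≈ 0.144
The largest is 0.796, so Orthocetus is most probable.

Orthocetus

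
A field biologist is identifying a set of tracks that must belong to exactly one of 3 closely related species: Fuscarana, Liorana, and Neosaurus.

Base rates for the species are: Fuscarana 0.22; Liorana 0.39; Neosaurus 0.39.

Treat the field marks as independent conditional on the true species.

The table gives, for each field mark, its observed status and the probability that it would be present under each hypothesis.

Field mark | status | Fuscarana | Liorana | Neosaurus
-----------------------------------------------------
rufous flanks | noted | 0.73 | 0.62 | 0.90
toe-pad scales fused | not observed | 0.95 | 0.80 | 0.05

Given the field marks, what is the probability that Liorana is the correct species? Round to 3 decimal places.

0.124

Multiply each prior by the joint likelihood of the field mark pattern (using 1 − P(present | H) for each absent field mark):
  Fuscarana: 0.22 × 0.73 × (1 − 0.95) = 0.00803
  Liorana: 0.39 × 0.62 × (1 − 0.80) = 0.04836
  Neosaurus: 0.39 × 0.90 × (1 − 0.05) = 0.33345
The unnormalized weights sum to 0.38984.
P(Liorana | evidence) = 0.04836 / 0.38984 ≈ 0.124.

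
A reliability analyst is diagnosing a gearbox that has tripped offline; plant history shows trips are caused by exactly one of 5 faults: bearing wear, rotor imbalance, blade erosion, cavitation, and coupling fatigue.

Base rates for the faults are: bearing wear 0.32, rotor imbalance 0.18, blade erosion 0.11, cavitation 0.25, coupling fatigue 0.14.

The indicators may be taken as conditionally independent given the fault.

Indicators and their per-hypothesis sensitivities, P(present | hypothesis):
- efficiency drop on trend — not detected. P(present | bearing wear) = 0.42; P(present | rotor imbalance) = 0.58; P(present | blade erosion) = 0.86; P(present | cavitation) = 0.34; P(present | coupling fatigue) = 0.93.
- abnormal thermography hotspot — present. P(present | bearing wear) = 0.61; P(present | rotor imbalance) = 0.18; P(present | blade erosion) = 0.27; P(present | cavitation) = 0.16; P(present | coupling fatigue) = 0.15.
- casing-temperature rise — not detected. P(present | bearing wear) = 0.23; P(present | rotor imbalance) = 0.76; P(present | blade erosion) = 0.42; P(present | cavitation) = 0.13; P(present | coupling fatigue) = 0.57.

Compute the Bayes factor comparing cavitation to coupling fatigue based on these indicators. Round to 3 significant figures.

20.3

The Bayes factor is the ratio of the joint likelihoods of the indicator pattern under the two hypotheses (using 1 − P(present | H) for each absent indicator).
  cavitation: (1 − 0.34) × 0.16 × (1 − 0.13) = 0.091872
  coupling fatigue: (1 − 0.93) × 0.15 × (1 − 0.57) = 0.004515
Bayes factor = 0.091872 / 0.004515 ≈ 20.3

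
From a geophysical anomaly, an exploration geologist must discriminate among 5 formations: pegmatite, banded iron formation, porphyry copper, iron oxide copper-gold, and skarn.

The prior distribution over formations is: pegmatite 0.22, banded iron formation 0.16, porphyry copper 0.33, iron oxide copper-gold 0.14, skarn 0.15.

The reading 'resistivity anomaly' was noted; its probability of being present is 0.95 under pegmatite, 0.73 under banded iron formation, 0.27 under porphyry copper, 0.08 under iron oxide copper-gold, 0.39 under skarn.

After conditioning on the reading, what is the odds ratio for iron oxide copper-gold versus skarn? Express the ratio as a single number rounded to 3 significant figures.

Unnormalized posterior weight (prior times the reading likelihood) for each of the two hypotheses:
  iron oxide copper-gold: 0.14 × 0.08 = 0.0112
  skarn: 0.15 × 0.39 = 0.0585
Posterior odds = 0.0112 / 0.0585 ≈ 0.191.

0.191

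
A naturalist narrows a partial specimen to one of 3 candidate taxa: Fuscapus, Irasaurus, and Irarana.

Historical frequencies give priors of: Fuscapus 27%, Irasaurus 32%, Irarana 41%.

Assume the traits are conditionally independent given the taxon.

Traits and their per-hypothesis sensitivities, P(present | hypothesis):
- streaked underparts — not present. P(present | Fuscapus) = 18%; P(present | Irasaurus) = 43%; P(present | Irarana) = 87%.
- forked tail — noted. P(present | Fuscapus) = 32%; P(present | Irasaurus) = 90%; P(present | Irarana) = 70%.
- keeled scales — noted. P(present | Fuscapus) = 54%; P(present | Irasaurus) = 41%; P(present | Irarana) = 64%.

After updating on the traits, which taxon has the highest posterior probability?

Irasaurus

For each hypothesis, the unnormalized posterior weight is prior × product of the trait likelihoods (using 1 − P(present | H) for each absent trait):
  Fuscapus: 0.27 × (1 − 0.18) × 0.32 × 0.54 = 0.038258
  Irasaurus: 0.32 × (1 − 0.43) × 0.90 × 0.41 = 0.067306
  Irarana: 0.41 × (1 − 0.87) × 0.70 × 0.64 = 0.023878
The unnormalized weights sum to 0.12944.
P(Fuscapus | evidence) ≈ 0.038258 / 0.12944 ≈ 0.296
P(Irasaurus | evidence) ≈ 0.067306 / 0.12944 ≈ 0.520
P(Irarana | evidence) ≈ 0.023878 / 0.12944 ≈ 0.184
The largest is 0.520, so Irasaurus is most probable.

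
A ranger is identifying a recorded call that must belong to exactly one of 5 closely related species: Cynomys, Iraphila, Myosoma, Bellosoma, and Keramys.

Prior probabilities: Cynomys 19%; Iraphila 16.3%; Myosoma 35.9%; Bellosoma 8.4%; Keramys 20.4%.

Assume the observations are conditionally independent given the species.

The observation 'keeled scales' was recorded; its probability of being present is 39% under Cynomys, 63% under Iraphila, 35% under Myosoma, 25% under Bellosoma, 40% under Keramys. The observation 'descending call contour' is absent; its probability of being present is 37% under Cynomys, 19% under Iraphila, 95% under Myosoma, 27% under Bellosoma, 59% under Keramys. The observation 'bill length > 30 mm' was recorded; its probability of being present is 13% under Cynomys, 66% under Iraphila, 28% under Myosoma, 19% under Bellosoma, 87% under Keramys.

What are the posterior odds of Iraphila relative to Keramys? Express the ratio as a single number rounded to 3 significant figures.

1.89

The normalizing constant cancels in an odds ratio, so compute prior × likelihood for the two hypotheses only (using 1 − P(present | H) for each absent observation):
  Iraphila: 0.163 × 0.63 × (1 − 0.19) × 0.66 = 0.054898
  Keramys: 0.204 × 0.40 × (1 − 0.59) × 0.87 = 0.029107
Posterior odds = 0.054898 / 0.029107 ≈ 1.89.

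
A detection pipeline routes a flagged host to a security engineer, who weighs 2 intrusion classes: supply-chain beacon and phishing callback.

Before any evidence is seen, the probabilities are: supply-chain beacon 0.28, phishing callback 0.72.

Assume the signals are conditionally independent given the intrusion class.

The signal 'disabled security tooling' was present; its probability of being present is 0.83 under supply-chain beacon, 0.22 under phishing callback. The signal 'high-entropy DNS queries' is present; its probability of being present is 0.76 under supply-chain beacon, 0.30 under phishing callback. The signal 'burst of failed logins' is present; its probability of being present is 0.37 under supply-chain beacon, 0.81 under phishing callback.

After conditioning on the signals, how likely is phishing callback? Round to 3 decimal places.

0.371

Multiply each prior by the joint likelihood of the signal pattern:
  supply-chain beacon: 0.28 × 0.83 × 0.76 × 0.37 = 0.065351
  phishing callback: 0.72 × 0.22 × 0.30 × 0.81 = 0.038491
Marginal likelihood of the evidence = 0.10384.
P(phishing callback | evidence) = 0.038491 / 0.10384 ≈ 0.371.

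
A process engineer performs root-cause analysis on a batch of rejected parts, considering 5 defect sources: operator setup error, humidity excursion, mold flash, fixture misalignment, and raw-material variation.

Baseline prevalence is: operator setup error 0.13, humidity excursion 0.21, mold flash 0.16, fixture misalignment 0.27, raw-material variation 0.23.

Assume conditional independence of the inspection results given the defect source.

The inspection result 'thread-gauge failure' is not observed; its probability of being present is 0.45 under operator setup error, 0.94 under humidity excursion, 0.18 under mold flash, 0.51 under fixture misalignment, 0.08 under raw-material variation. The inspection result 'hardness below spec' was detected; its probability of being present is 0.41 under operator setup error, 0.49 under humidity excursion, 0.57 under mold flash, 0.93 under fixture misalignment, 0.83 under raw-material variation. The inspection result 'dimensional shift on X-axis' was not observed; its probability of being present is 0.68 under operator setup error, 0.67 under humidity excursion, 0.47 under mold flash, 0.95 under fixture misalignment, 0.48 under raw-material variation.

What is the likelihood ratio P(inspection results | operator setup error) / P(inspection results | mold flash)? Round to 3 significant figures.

Take the product of per-inspection result likelihoods under each hypothesis (using 1 − P(present | H) for each absent inspection result), then divide.
  operator setup error: (1 − 0.45) × 0.41 × (1 − 0.68) = 0.07216
  mold flash: (1 − 0.18) × 0.57 × (1 − 0.47) = 0.24772
Bayes factor = 0.07216 / 0.24772 ≈ 0.291

0.291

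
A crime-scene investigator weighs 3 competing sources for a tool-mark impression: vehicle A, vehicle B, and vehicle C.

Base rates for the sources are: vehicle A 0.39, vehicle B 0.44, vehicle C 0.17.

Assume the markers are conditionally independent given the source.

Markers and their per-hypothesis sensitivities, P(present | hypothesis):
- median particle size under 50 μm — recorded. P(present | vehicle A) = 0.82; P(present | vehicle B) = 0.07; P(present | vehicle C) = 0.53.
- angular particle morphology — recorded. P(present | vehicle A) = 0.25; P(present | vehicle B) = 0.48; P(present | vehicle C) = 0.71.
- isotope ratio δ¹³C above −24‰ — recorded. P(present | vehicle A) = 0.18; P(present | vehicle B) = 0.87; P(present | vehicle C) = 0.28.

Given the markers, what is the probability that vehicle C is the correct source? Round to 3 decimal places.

Multiply each prior by the joint likelihood of the marker pattern:
  vehicle A: 0.39 × 0.82 × 0.25 × 0.18 = 0.014391
  vehicle B: 0.44 × 0.07 × 0.48 × 0.87 = 0.012862
  vehicle C: 0.17 × 0.53 × 0.71 × 0.28 = 0.017912
Normalizing constant Z = 0.014391 + 0.012862 + 0.017912 = 0.045165.
P(vehicle C | evidence) = 0.017912 / 0.045165 ≈ 0.397.

0.397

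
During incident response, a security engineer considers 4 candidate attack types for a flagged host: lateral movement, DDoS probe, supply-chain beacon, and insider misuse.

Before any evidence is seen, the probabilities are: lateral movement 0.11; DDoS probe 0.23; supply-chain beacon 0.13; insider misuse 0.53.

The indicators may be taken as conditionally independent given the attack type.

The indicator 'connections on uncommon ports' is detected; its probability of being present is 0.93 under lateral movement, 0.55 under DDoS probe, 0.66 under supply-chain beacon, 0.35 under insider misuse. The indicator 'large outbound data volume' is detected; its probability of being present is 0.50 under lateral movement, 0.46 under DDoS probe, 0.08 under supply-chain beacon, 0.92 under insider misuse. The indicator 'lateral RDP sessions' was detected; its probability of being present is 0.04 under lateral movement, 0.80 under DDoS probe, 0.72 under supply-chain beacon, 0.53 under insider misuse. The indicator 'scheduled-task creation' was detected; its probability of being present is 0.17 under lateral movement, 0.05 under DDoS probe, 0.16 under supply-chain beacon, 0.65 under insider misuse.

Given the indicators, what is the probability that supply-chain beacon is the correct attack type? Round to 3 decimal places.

For each hypothesis, the unnormalized posterior weight is prior × product of the indicator likelihoods:
  lateral movement: 0.11 × 0.93 × 0.50 × 0.04 × 0.17 = 0.00034782
  DDoS probe: 0.23 × 0.55 × 0.46 × 0.80 × 0.05 = 0.0023276
  supply-chain beacon: 0.13 × 0.66 × 0.08 × 0.72 × 0.16 = 0.00079073
  insider misuse: 0.53 × 0.35 × 0.92 × 0.53 × 0.65 = 0.058792
Normalizing constant Z = 0.00034782 + 0.0023276 + 0.00079073 + 0.058792 = 0.062259.
P(supply-chain beacon | evidence) = 0.00079073 / 0.062259 ≈ 0.013.

0.013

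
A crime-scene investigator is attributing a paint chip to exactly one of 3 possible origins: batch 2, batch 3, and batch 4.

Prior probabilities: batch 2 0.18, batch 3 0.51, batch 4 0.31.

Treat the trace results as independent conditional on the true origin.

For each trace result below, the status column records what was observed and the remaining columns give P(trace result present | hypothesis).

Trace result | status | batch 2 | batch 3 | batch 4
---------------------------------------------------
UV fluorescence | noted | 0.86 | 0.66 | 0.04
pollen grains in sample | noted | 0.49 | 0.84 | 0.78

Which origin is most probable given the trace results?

batch 3

Multiply each prior by the joint likelihood of the trace result pattern:
  batch 2: 0.18 × 0.86 × 0.49 = 0.075852
  batch 3: 0.51 × 0.66 × 0.84 = 0.28274
  batch 4: 0.31 × 0.04 × 0.78 = 0.009672
Marginal likelihood of the evidence = 0.36827.
P(batch 2 | evidence) ≈ 0.075852 / 0.36827 ≈ 0.206
P(batch 3 | evidence) ≈ 0.28274 / 0.36827 ≈ 0.768
P(batch 4 | evidence) ≈ 0.009672 / 0.36827 ≈ 0.026
The largest is 0.768, so batch 3 is most probable.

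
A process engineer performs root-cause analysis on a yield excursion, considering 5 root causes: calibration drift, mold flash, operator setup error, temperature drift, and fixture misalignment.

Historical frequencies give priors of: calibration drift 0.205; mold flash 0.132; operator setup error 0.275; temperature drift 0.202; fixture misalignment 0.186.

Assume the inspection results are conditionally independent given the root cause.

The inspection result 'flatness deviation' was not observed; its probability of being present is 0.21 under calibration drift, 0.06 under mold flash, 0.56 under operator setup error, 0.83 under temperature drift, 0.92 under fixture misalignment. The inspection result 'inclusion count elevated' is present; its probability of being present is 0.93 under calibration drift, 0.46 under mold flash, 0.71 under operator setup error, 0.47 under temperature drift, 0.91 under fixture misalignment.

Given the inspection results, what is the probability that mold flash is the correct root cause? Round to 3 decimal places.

By Bayes' rule with conditional independence, the unnormalized weight for each hypothesis is prior × ∏ likelihoods (using 1 − P(present | H) for each absent inspection result):
  calibration drift: 0.205 × (1 − 0.21) × 0.93 = 0.15061
  mold flash: 0.132 × (1 − 0.06) × 0.46 = 0.057077
  operator setup error: 0.275 × (1 − 0.56) × 0.71 = 0.08591
  temperature drift: 0.202 × (1 − 0.83) × 0.47 = 0.01614
  fixture misalignment: 0.186 × (1 − 0.92) × 0.91 = 0.013541
Normalizing constant Z = 0.15061 + 0.057077 + 0.08591 + 0.01614 + 0.013541 = 0.32328.
P(mold flash | evidence) = 0.057077 / 0.32328 ≈ 0.177.

0.177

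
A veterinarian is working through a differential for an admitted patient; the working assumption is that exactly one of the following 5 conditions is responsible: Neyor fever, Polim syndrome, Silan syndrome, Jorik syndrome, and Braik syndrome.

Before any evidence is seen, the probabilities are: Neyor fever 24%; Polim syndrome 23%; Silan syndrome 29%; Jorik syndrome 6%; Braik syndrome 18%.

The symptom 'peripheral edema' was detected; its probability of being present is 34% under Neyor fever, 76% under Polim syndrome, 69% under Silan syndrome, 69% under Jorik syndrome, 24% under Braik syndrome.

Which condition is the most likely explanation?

By Bayes' rule, the unnormalized weight for each hypothesis is prior × likelihood:
  Neyor fever: 0.24 × 0.34 = 0.0816
  Polim syndrome: 0.23 × 0.76 = 0.1748
  Silan syndrome: 0.29 × 0.69 = 0.2001
  Jorik syndrome: 0.06 × 0.69 = 0.0414
  Braik syndrome: 0.18 × 0.24 = 0.0432
The unnormalized weights sum to 0.5411.
P(Neyor fever | evidence) ≈ 0.0816 / 0.5411 ≈ 0.151
P(Polim syndrome | evidence) ≈ 0.1748 / 0.5411 ≈ 0.323
P(Silan syndrome | evidence) ≈ 0.2001 / 0.5411 ≈ 0.370
P(Jorik syndrome | evidence) ≈ 0.0414 / 0.5411 ≈ 0.077
P(Braik syndrome | evidence) ≈ 0.0432 / 0.5411 ≈ 0.080
The largest is 0.370, so Silan syndrome is most probable.

Silan syndrome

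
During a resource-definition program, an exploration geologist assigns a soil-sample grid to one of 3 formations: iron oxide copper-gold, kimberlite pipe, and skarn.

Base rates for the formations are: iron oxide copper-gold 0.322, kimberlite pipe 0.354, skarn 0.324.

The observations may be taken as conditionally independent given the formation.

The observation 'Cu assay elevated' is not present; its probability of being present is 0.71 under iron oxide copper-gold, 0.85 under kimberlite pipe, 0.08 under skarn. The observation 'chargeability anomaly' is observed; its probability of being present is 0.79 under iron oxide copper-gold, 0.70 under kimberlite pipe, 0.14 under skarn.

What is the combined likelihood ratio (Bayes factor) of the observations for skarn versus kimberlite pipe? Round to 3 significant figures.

1.23

The Bayes factor is the ratio of the joint likelihoods of the evidence pattern under the two hypotheses (using 1 − P(present | H) for each absent observation).
  skarn: (1 − 0.08) × 0.14 = 0.1288
  kimberlite pipe: (1 − 0.85) × 0.70 = 0.105
Bayes factor = 0.1288 / 0.105 ≈ 1.23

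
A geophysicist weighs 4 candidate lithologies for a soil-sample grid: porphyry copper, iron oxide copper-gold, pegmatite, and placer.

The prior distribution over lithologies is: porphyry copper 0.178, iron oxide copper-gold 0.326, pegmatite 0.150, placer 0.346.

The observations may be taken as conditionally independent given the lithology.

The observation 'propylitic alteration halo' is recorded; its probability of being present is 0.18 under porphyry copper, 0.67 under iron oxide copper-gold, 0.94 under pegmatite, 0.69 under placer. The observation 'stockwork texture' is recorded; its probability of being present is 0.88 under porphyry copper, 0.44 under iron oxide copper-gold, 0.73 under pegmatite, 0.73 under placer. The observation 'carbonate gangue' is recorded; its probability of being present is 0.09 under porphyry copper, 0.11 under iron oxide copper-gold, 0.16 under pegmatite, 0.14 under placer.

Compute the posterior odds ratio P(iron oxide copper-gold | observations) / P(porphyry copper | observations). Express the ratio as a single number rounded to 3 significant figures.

The normalizing constant cancels in an odds ratio, so compute prior × likelihood for the two hypotheses only:
  iron oxide copper-gold: 0.326 × 0.67 × 0.44 × 0.11 = 0.010572
  porphyry copper: 0.178 × 0.18 × 0.88 × 0.09 = 0.0025376
Odds(iron oxide copper-gold : porphyry copper) = 0.010572 / 0.0025376 ≈ 4.17.

4.17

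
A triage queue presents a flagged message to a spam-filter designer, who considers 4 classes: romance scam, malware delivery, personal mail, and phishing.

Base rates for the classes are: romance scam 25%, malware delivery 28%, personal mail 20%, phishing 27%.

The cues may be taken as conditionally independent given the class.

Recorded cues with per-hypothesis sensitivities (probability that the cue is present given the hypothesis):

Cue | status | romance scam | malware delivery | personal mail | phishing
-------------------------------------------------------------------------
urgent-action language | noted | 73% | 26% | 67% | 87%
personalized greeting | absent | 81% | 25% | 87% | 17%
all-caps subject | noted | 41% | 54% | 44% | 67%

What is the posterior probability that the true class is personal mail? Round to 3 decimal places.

For each hypothesis, the unnormalized posterior weight is prior × product of the cue likelihoods (using 1 − P(present | H) for each absent cue):
  romance scam: 0.25 × 0.73 × (1 − 0.81) × 0.41 = 0.014217
  malware delivery: 0.28 × 0.26 × (1 − 0.25) × 0.54 = 0.029484
  personal mail: 0.20 × 0.67 × (1 − 0.87) × 0.44 = 0.0076648
  phishing: 0.27 × 0.87 × (1 − 0.17) × 0.67 = 0.13063
The unnormalized weights sum to 0.18199.
P(personal mail | evidence) = 0.0076648 / 0.18199 ≈ 0.042.

0.042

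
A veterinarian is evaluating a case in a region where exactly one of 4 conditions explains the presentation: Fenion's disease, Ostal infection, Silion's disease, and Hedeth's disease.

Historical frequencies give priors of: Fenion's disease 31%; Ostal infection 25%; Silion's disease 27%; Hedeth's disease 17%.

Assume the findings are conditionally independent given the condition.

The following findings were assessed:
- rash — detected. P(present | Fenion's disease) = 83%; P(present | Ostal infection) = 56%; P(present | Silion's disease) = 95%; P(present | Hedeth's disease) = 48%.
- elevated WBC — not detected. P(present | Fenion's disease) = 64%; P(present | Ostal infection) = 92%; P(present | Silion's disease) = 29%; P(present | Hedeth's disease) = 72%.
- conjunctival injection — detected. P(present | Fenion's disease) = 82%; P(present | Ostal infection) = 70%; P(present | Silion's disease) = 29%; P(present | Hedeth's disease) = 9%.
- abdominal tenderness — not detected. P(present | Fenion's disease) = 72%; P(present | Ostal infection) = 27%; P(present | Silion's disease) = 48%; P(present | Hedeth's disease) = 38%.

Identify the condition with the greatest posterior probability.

Silion's disease

Multiply each prior by the joint likelihood of the evidence pattern (using 1 − P(present | H) for each absent finding):
  Fenion's disease: 0.31 × 0.83 × (1 − 0.64) × 0.82 × (1 − 0.72) = 0.021267
  Ostal infection: 0.25 × 0.56 × (1 − 0.92) × 0.70 × (1 − 0.27) = 0.0057232
  Silion's disease: 0.27 × 0.95 × (1 − 0.29) × 0.29 × (1 − 0.48) = 0.027463
  Hedeth's disease: 0.17 × 0.48 × (1 − 0.72) × 0.09 × (1 − 0.38) = 0.0012749
Marginal likelihood of the evidence = 0.055728.
P(Fenion's disease | evidence) ≈ 0.021267 / 0.055728 ≈ 0.382
P(Ostal infection | evidence) ≈ 0.0057232 / 0.055728 ≈ 0.103
P(Silion's disease | evidence) ≈ 0.027463 / 0.055728 ≈ 0.493
P(Hedeth's disease | evidence) ≈ 0.0012749 / 0.055728 ≈ 0.023
The largest is 0.493, so Silion's disease is most probable.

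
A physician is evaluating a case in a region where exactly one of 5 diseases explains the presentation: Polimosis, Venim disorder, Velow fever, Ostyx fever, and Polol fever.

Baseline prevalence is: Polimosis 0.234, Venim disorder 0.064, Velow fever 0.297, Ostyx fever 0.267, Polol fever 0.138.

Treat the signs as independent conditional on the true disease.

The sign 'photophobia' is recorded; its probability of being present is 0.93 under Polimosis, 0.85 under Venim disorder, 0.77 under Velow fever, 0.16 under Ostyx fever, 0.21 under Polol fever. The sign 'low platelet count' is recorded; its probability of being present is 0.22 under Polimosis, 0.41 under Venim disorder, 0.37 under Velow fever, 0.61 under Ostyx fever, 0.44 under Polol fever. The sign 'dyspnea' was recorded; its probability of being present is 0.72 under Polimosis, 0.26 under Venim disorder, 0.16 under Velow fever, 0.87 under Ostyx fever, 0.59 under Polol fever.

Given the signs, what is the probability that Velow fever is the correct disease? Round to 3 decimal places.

By Bayes' rule with conditional independence, the unnormalized weight for each hypothesis is prior × ∏ likelihoods:
  Polimosis: 0.234 × 0.93 × 0.22 × 0.72 = 0.034471
  Venim disorder: 0.064 × 0.85 × 0.41 × 0.26 = 0.005799
  Velow fever: 0.297 × 0.77 × 0.37 × 0.16 = 0.013538
  Ostyx fever: 0.267 × 0.16 × 0.61 × 0.87 = 0.022672
  Polol fever: 0.138 × 0.21 × 0.44 × 0.59 = 0.0075232
The unnormalized weights sum to 0.084003.
P(Velow fever | evidence) = 0.013538 / 0.084003 ≈ 0.161.

0.161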